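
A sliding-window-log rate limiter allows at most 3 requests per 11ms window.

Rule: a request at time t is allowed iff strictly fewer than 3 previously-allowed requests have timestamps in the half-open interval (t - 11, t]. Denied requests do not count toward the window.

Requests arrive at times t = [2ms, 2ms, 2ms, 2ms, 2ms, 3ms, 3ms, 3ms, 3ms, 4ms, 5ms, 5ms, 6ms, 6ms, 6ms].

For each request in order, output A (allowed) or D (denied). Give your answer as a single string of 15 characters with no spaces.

Answer: AAADDDDDDDDDDDD

Derivation:
Tracking allowed requests in the window:
  req#1 t=2ms: ALLOW
  req#2 t=2ms: ALLOW
  req#3 t=2ms: ALLOW
  req#4 t=2ms: DENY
  req#5 t=2ms: DENY
  req#6 t=3ms: DENY
  req#7 t=3ms: DENY
  req#8 t=3ms: DENY
  req#9 t=3ms: DENY
  req#10 t=4ms: DENY
  req#11 t=5ms: DENY
  req#12 t=5ms: DENY
  req#13 t=6ms: DENY
  req#14 t=6ms: DENY
  req#15 t=6ms: DENY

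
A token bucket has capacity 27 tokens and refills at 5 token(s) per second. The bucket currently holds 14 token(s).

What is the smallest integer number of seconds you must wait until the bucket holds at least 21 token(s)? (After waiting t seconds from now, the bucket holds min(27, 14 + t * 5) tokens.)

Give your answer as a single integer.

Need 14 + t * 5 >= 21, so t >= 7/5.
Smallest integer t = ceil(7/5) = 2.

Answer: 2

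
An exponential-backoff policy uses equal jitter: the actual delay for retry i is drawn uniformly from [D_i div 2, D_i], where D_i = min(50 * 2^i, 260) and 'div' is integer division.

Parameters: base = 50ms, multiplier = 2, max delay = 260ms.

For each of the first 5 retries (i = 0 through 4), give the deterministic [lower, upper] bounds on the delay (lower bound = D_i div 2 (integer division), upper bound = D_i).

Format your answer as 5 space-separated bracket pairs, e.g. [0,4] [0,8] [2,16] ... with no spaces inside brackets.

Computing bounds per retry:
  i=0: D_i=min(50*2^0,260)=50, bounds=[25,50]
  i=1: D_i=min(50*2^1,260)=100, bounds=[50,100]
  i=2: D_i=min(50*2^2,260)=200, bounds=[100,200]
  i=3: D_i=min(50*2^3,260)=260, bounds=[130,260]
  i=4: D_i=min(50*2^4,260)=260, bounds=[130,260]

Answer: [25,50] [50,100] [100,200] [130,260] [130,260]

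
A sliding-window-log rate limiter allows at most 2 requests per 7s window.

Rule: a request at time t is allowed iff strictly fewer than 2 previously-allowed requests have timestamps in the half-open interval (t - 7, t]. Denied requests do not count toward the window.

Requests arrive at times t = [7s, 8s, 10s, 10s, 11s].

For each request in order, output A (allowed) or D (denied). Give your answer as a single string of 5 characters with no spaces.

Tracking allowed requests in the window:
  req#1 t=7s: ALLOW
  req#2 t=8s: ALLOW
  req#3 t=10s: DENY
  req#4 t=10s: DENY
  req#5 t=11s: DENY

Answer: AADDD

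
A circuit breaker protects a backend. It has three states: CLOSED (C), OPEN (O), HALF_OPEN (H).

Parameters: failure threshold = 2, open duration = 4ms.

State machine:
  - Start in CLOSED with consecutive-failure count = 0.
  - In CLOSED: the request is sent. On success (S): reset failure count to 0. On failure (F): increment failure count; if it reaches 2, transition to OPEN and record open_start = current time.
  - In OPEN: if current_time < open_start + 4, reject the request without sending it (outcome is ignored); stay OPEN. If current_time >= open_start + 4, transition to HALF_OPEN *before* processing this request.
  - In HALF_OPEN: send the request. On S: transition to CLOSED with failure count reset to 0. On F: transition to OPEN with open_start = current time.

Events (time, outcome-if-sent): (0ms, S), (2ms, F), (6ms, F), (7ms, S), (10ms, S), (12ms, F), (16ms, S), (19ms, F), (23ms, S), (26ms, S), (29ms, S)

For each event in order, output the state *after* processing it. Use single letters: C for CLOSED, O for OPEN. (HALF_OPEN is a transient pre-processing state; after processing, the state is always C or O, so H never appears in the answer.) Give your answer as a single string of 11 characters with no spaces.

State after each event:
  event#1 t=0ms outcome=S: state=CLOSED
  event#2 t=2ms outcome=F: state=CLOSED
  event#3 t=6ms outcome=F: state=OPEN
  event#4 t=7ms outcome=S: state=OPEN
  event#5 t=10ms outcome=S: state=CLOSED
  event#6 t=12ms outcome=F: state=CLOSED
  event#7 t=16ms outcome=S: state=CLOSED
  event#8 t=19ms outcome=F: state=CLOSED
  event#9 t=23ms outcome=S: state=CLOSED
  event#10 t=26ms outcome=S: state=CLOSED
  event#11 t=29ms outcome=S: state=CLOSED

Answer: CCOOCCCCCCC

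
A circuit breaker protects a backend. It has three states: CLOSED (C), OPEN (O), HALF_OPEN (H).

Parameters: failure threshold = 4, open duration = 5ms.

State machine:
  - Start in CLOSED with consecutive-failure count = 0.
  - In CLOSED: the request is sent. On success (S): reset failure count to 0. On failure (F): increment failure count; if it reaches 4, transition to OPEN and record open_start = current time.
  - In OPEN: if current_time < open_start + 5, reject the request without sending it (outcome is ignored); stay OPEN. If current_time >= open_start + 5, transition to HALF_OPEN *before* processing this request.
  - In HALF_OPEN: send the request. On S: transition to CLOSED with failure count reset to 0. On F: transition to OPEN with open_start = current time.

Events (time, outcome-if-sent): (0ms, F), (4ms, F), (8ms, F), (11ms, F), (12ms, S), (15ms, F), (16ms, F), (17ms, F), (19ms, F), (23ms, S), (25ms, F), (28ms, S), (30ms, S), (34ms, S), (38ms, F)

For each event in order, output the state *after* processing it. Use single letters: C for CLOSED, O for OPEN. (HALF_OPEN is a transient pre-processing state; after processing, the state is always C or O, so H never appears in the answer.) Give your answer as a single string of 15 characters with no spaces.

Answer: CCCOOOOOOCCCCCC

Derivation:
State after each event:
  event#1 t=0ms outcome=F: state=CLOSED
  event#2 t=4ms outcome=F: state=CLOSED
  event#3 t=8ms outcome=F: state=CLOSED
  event#4 t=11ms outcome=F: state=OPEN
  event#5 t=12ms outcome=S: state=OPEN
  event#6 t=15ms outcome=F: state=OPEN
  event#7 t=16ms outcome=F: state=OPEN
  event#8 t=17ms outcome=F: state=OPEN
  event#9 t=19ms outcome=F: state=OPEN
  event#10 t=23ms outcome=S: state=CLOSED
  event#11 t=25ms outcome=F: state=CLOSED
  event#12 t=28ms outcome=S: state=CLOSED
  event#13 t=30ms outcome=S: state=CLOSED
  event#14 t=34ms outcome=S: state=CLOSED
  event#15 t=38ms outcome=F: state=CLOSED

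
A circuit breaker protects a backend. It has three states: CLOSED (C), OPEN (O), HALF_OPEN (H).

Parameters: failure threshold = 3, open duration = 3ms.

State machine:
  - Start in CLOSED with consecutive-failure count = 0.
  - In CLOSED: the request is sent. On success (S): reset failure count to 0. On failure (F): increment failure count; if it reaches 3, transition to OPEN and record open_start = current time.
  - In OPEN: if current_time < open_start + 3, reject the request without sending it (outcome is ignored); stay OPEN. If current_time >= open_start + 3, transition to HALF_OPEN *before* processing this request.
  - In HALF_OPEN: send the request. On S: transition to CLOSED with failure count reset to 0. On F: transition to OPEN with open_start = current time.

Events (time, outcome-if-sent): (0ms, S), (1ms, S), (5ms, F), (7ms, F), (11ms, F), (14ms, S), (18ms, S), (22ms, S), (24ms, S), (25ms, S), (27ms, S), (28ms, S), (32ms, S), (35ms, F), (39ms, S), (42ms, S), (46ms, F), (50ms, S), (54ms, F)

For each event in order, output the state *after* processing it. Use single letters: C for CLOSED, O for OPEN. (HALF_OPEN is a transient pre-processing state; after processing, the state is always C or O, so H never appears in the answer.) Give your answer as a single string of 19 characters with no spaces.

Answer: CCCCOCCCCCCCCCCCCCC

Derivation:
State after each event:
  event#1 t=0ms outcome=S: state=CLOSED
  event#2 t=1ms outcome=S: state=CLOSED
  event#3 t=5ms outcome=F: state=CLOSED
  event#4 t=7ms outcome=F: state=CLOSED
  event#5 t=11ms outcome=F: state=OPEN
  event#6 t=14ms outcome=S: state=CLOSED
  event#7 t=18ms outcome=S: state=CLOSED
  event#8 t=22ms outcome=S: state=CLOSED
  event#9 t=24ms outcome=S: state=CLOSED
  event#10 t=25ms outcome=S: state=CLOSED
  event#11 t=27ms outcome=S: state=CLOSED
  event#12 t=28ms outcome=S: state=CLOSED
  event#13 t=32ms outcome=S: state=CLOSED
  event#14 t=35ms outcome=F: state=CLOSED
  event#15 t=39ms outcome=S: state=CLOSED
  event#16 t=42ms outcome=S: state=CLOSED
  event#17 t=46ms outcome=F: state=CLOSED
  event#18 t=50ms outcome=S: state=CLOSED
  event#19 t=54ms outcome=F: state=CLOSED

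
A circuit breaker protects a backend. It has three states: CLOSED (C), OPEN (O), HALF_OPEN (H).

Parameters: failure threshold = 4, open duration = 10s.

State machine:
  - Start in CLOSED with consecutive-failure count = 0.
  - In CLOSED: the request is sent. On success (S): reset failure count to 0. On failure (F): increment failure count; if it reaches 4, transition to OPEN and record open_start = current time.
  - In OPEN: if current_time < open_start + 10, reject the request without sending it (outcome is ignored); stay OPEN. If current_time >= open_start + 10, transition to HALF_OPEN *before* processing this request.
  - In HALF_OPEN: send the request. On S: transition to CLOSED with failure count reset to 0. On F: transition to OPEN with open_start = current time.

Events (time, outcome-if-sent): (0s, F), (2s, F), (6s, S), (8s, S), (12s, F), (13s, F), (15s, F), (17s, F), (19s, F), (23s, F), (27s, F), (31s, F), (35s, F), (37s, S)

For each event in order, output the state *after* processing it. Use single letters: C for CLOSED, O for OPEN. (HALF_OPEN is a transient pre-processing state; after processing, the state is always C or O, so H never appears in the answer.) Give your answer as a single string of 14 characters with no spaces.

Answer: CCCCCCCOOOOOOC

Derivation:
State after each event:
  event#1 t=0s outcome=F: state=CLOSED
  event#2 t=2s outcome=F: state=CLOSED
  event#3 t=6s outcome=S: state=CLOSED
  event#4 t=8s outcome=S: state=CLOSED
  event#5 t=12s outcome=F: state=CLOSED
  event#6 t=13s outcome=F: state=CLOSED
  event#7 t=15s outcome=F: state=CLOSED
  event#8 t=17s outcome=F: state=OPEN
  event#9 t=19s outcome=F: state=OPEN
  event#10 t=23s outcome=F: state=OPEN
  event#11 t=27s outcome=F: state=OPEN
  event#12 t=31s outcome=F: state=OPEN
  event#13 t=35s outcome=F: state=OPEN
  event#14 t=37s outcome=S: state=CLOSED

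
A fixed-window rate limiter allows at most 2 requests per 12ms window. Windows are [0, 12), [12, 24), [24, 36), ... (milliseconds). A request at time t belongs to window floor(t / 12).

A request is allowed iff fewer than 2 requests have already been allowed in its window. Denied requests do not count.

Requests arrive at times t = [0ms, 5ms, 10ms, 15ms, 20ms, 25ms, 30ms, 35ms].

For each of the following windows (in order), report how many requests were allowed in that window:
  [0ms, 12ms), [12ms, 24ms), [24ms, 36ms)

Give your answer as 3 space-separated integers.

Answer: 2 2 2

Derivation:
Processing requests:
  req#1 t=0ms (window 0): ALLOW
  req#2 t=5ms (window 0): ALLOW
  req#3 t=10ms (window 0): DENY
  req#4 t=15ms (window 1): ALLOW
  req#5 t=20ms (window 1): ALLOW
  req#6 t=25ms (window 2): ALLOW
  req#7 t=30ms (window 2): ALLOW
  req#8 t=35ms (window 2): DENY

Allowed counts by window: 2 2 2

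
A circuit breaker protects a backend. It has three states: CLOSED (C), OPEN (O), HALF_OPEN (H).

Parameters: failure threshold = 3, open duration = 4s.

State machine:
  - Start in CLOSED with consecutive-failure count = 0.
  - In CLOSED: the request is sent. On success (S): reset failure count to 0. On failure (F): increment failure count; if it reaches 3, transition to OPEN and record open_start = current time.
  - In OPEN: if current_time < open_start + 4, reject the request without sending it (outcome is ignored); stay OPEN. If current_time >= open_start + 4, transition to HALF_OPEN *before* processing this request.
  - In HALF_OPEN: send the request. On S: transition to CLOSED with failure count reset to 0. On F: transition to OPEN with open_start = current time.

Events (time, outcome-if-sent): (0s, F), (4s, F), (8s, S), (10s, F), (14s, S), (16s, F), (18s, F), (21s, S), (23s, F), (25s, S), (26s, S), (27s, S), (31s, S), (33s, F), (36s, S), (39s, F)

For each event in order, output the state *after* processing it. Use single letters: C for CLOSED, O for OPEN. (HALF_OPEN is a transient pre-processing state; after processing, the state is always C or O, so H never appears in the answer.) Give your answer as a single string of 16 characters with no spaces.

State after each event:
  event#1 t=0s outcome=F: state=CLOSED
  event#2 t=4s outcome=F: state=CLOSED
  event#3 t=8s outcome=S: state=CLOSED
  event#4 t=10s outcome=F: state=CLOSED
  event#5 t=14s outcome=S: state=CLOSED
  event#6 t=16s outcome=F: state=CLOSED
  event#7 t=18s outcome=F: state=CLOSED
  event#8 t=21s outcome=S: state=CLOSED
  event#9 t=23s outcome=F: state=CLOSED
  event#10 t=25s outcome=S: state=CLOSED
  event#11 t=26s outcome=S: state=CLOSED
  event#12 t=27s outcome=S: state=CLOSED
  event#13 t=31s outcome=S: state=CLOSED
  event#14 t=33s outcome=F: state=CLOSED
  event#15 t=36s outcome=S: state=CLOSED
  event#16 t=39s outcome=F: state=CLOSED

Answer: CCCCCCCCCCCCCCCC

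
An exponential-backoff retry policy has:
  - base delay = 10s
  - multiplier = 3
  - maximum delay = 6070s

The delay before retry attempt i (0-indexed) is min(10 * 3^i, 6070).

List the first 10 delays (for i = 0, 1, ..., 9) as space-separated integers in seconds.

Computing each delay:
  i=0: min(10*3^0, 6070) = 10
  i=1: min(10*3^1, 6070) = 30
  i=2: min(10*3^2, 6070) = 90
  i=3: min(10*3^3, 6070) = 270
  i=4: min(10*3^4, 6070) = 810
  i=5: min(10*3^5, 6070) = 2430
  i=6: min(10*3^6, 6070) = 6070
  i=7: min(10*3^7, 6070) = 6070
  i=8: min(10*3^8, 6070) = 6070
  i=9: min(10*3^9, 6070) = 6070

Answer: 10 30 90 270 810 2430 6070 6070 6070 6070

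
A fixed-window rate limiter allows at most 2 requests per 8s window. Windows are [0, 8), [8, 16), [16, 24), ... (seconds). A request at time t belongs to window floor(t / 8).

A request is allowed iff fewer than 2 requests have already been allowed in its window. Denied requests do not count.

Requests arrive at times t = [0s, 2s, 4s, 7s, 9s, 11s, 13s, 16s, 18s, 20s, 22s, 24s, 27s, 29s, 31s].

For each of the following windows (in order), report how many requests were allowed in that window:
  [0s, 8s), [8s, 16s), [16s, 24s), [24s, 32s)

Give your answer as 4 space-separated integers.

Answer: 2 2 2 2

Derivation:
Processing requests:
  req#1 t=0s (window 0): ALLOW
  req#2 t=2s (window 0): ALLOW
  req#3 t=4s (window 0): DENY
  req#4 t=7s (window 0): DENY
  req#5 t=9s (window 1): ALLOW
  req#6 t=11s (window 1): ALLOW
  req#7 t=13s (window 1): DENY
  req#8 t=16s (window 2): ALLOW
  req#9 t=18s (window 2): ALLOW
  req#10 t=20s (window 2): DENY
  req#11 t=22s (window 2): DENY
  req#12 t=24s (window 3): ALLOW
  req#13 t=27s (window 3): ALLOW
  req#14 t=29s (window 3): DENY
  req#15 t=31s (window 3): DENY

Allowed counts by window: 2 2 2 2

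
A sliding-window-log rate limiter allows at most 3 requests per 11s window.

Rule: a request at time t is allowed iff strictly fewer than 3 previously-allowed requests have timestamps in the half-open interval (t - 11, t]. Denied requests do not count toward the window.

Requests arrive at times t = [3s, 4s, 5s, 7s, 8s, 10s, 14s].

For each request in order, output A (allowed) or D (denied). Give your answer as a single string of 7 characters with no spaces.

Answer: AAADDDA

Derivation:
Tracking allowed requests in the window:
  req#1 t=3s: ALLOW
  req#2 t=4s: ALLOW
  req#3 t=5s: ALLOW
  req#4 t=7s: DENY
  req#5 t=8s: DENY
  req#6 t=10s: DENY
  req#7 t=14s: ALLOW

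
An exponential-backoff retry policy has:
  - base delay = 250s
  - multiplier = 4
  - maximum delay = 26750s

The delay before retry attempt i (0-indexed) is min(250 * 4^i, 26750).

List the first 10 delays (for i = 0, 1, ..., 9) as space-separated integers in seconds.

Answer: 250 1000 4000 16000 26750 26750 26750 26750 26750 26750

Derivation:
Computing each delay:
  i=0: min(250*4^0, 26750) = 250
  i=1: min(250*4^1, 26750) = 1000
  i=2: min(250*4^2, 26750) = 4000
  i=3: min(250*4^3, 26750) = 16000
  i=4: min(250*4^4, 26750) = 26750
  i=5: min(250*4^5, 26750) = 26750
  i=6: min(250*4^6, 26750) = 26750
  i=7: min(250*4^7, 26750) = 26750
  i=8: min(250*4^8, 26750) = 26750
  i=9: min(250*4^9, 26750) = 26750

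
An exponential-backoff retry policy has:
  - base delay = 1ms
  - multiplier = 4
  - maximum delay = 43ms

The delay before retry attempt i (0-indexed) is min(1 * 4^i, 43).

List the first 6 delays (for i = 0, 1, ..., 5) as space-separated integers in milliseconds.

Answer: 1 4 16 43 43 43

Derivation:
Computing each delay:
  i=0: min(1*4^0, 43) = 1
  i=1: min(1*4^1, 43) = 4
  i=2: min(1*4^2, 43) = 16
  i=3: min(1*4^3, 43) = 43
  i=4: min(1*4^4, 43) = 43
  i=5: min(1*4^5, 43) = 43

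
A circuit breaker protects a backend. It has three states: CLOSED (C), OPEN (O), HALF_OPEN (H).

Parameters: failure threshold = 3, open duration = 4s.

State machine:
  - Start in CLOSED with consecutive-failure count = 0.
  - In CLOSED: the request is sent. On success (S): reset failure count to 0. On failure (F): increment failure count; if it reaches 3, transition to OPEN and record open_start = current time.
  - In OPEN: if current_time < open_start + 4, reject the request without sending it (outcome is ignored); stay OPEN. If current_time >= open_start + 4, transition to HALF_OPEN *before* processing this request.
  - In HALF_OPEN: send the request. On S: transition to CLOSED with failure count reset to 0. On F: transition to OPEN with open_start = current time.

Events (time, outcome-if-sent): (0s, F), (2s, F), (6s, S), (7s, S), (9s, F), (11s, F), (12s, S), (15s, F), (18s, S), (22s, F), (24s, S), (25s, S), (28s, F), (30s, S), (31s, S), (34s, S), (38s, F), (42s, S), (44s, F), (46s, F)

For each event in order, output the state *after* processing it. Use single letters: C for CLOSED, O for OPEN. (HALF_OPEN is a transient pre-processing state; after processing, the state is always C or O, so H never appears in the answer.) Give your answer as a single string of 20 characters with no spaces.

Answer: CCCCCCCCCCCCCCCCCCCC

Derivation:
State after each event:
  event#1 t=0s outcome=F: state=CLOSED
  event#2 t=2s outcome=F: state=CLOSED
  event#3 t=6s outcome=S: state=CLOSED
  event#4 t=7s outcome=S: state=CLOSED
  event#5 t=9s outcome=F: state=CLOSED
  event#6 t=11s outcome=F: state=CLOSED
  event#7 t=12s outcome=S: state=CLOSED
  event#8 t=15s outcome=F: state=CLOSED
  event#9 t=18s outcome=S: state=CLOSED
  event#10 t=22s outcome=F: state=CLOSED
  event#11 t=24s outcome=S: state=CLOSED
  event#12 t=25s outcome=S: state=CLOSED
  event#13 t=28s outcome=F: state=CLOSED
  event#14 t=30s outcome=S: state=CLOSED
  event#15 t=31s outcome=S: state=CLOSED
  event#16 t=34s outcome=S: state=CLOSED
  event#17 t=38s outcome=F: state=CLOSED
  event#18 t=42s outcome=S: state=CLOSED
  event#19 t=44s outcome=F: state=CLOSED
  event#20 t=46s outcome=F: state=CLOSED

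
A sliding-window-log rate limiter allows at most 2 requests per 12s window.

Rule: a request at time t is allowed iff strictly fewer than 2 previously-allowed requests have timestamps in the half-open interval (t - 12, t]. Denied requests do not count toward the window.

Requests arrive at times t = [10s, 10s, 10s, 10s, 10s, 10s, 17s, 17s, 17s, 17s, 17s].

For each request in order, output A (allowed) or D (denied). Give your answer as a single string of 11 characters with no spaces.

Answer: AADDDDDDDDD

Derivation:
Tracking allowed requests in the window:
  req#1 t=10s: ALLOW
  req#2 t=10s: ALLOW
  req#3 t=10s: DENY
  req#4 t=10s: DENY
  req#5 t=10s: DENY
  req#6 t=10s: DENY
  req#7 t=17s: DENY
  req#8 t=17s: DENY
  req#9 t=17s: DENY
  req#10 t=17s: DENY
  req#11 t=17s: DENY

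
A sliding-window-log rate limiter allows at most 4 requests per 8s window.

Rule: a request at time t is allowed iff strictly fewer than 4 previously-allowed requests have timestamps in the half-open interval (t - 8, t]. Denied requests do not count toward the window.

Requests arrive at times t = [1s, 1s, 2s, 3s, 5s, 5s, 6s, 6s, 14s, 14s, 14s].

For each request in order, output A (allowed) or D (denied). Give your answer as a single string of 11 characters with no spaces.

Tracking allowed requests in the window:
  req#1 t=1s: ALLOW
  req#2 t=1s: ALLOW
  req#3 t=2s: ALLOW
  req#4 t=3s: ALLOW
  req#5 t=5s: DENY
  req#6 t=5s: DENY
  req#7 t=6s: DENY
  req#8 t=6s: DENY
  req#9 t=14s: ALLOW
  req#10 t=14s: ALLOW
  req#11 t=14s: ALLOW

Answer: AAAADDDDAAA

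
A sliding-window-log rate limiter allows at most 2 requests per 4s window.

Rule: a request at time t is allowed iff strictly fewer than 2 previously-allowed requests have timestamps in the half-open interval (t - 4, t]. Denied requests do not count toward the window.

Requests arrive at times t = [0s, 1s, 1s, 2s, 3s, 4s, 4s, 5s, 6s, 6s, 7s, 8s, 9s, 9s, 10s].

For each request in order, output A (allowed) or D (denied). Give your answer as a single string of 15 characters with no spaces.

Answer: AADDDADADDDAADD

Derivation:
Tracking allowed requests in the window:
  req#1 t=0s: ALLOW
  req#2 t=1s: ALLOW
  req#3 t=1s: DENY
  req#4 t=2s: DENY
  req#5 t=3s: DENY
  req#6 t=4s: ALLOW
  req#7 t=4s: DENY
  req#8 t=5s: ALLOW
  req#9 t=6s: DENY
  req#10 t=6s: DENY
  req#11 t=7s: DENY
  req#12 t=8s: ALLOW
  req#13 t=9s: ALLOW
  req#14 t=9s: DENY
  req#15 t=10s: DENY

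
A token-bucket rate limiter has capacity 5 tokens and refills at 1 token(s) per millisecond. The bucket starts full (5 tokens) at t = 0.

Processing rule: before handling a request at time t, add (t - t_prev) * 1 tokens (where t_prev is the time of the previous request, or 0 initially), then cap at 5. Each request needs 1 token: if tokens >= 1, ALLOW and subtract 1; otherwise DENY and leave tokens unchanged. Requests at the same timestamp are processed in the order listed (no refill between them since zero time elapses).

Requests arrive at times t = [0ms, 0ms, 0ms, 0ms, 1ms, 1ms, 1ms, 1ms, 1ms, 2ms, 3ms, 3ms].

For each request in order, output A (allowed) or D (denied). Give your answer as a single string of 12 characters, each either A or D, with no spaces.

Answer: AAAAAADDDAAD

Derivation:
Simulating step by step:
  req#1 t=0ms: ALLOW
  req#2 t=0ms: ALLOW
  req#3 t=0ms: ALLOW
  req#4 t=0ms: ALLOW
  req#5 t=1ms: ALLOW
  req#6 t=1ms: ALLOW
  req#7 t=1ms: DENY
  req#8 t=1ms: DENY
  req#9 t=1ms: DENY
  req#10 t=2ms: ALLOW
  req#11 t=3ms: ALLOW
  req#12 t=3ms: DENY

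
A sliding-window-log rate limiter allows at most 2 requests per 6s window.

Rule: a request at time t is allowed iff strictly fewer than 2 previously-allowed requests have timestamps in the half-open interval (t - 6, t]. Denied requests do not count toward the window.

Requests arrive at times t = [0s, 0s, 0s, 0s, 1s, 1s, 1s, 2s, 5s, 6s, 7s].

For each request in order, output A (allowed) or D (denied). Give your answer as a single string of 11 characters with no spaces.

Tracking allowed requests in the window:
  req#1 t=0s: ALLOW
  req#2 t=0s: ALLOW
  req#3 t=0s: DENY
  req#4 t=0s: DENY
  req#5 t=1s: DENY
  req#6 t=1s: DENY
  req#7 t=1s: DENY
  req#8 t=2s: DENY
  req#9 t=5s: DENY
  req#10 t=6s: ALLOW
  req#11 t=7s: ALLOW

Answer: AADDDDDDDAA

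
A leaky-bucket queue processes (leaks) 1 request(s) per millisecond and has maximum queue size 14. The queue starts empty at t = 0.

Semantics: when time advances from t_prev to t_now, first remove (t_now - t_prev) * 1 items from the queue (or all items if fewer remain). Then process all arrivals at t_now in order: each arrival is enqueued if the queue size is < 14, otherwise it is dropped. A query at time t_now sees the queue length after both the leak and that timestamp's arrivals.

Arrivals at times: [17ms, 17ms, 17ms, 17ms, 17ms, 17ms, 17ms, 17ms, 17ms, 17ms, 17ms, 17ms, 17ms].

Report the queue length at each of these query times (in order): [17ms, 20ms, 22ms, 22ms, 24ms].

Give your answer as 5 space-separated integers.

Queue lengths at query times:
  query t=17ms: backlog = 13
  query t=20ms: backlog = 10
  query t=22ms: backlog = 8
  query t=22ms: backlog = 8
  query t=24ms: backlog = 6

Answer: 13 10 8 8 6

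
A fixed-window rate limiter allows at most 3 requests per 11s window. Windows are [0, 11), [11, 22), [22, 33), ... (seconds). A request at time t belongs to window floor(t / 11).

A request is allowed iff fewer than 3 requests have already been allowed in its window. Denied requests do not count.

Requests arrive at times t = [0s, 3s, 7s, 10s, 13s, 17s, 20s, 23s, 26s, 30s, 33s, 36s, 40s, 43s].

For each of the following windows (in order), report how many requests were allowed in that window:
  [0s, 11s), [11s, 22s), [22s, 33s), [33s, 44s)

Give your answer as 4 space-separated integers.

Processing requests:
  req#1 t=0s (window 0): ALLOW
  req#2 t=3s (window 0): ALLOW
  req#3 t=7s (window 0): ALLOW
  req#4 t=10s (window 0): DENY
  req#5 t=13s (window 1): ALLOW
  req#6 t=17s (window 1): ALLOW
  req#7 t=20s (window 1): ALLOW
  req#8 t=23s (window 2): ALLOW
  req#9 t=26s (window 2): ALLOW
  req#10 t=30s (window 2): ALLOW
  req#11 t=33s (window 3): ALLOW
  req#12 t=36s (window 3): ALLOW
  req#13 t=40s (window 3): ALLOW
  req#14 t=43s (window 3): DENY

Allowed counts by window: 3 3 3 3

Answer: 3 3 3 3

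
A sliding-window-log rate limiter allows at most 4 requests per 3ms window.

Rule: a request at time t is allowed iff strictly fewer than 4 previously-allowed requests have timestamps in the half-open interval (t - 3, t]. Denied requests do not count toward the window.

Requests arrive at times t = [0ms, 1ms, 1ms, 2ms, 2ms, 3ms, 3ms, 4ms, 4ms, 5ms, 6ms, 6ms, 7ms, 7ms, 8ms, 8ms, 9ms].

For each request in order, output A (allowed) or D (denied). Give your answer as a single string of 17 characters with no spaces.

Answer: AAAADADAAAADAAADA

Derivation:
Tracking allowed requests in the window:
  req#1 t=0ms: ALLOW
  req#2 t=1ms: ALLOW
  req#3 t=1ms: ALLOW
  req#4 t=2ms: ALLOW
  req#5 t=2ms: DENY
  req#6 t=3ms: ALLOW
  req#7 t=3ms: DENY
  req#8 t=4ms: ALLOW
  req#9 t=4ms: ALLOW
  req#10 t=5ms: ALLOW
  req#11 t=6ms: ALLOW
  req#12 t=6ms: DENY
  req#13 t=7ms: ALLOW
  req#14 t=7ms: ALLOW
  req#15 t=8ms: ALLOW
  req#16 t=8ms: DENY
  req#17 t=9ms: ALLOW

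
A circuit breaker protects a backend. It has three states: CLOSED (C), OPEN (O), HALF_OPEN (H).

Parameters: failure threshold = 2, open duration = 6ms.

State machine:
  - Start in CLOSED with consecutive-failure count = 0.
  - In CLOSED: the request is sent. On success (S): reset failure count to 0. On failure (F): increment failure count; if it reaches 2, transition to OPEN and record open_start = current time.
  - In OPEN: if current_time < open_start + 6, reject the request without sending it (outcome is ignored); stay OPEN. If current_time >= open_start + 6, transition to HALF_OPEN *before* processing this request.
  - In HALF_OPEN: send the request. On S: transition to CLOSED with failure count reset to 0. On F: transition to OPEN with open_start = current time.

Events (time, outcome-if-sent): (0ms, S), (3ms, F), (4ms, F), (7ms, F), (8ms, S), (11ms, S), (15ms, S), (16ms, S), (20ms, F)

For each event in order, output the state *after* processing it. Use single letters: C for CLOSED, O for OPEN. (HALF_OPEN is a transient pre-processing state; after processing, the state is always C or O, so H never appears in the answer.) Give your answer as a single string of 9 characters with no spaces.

Answer: CCOOOCCCC

Derivation:
State after each event:
  event#1 t=0ms outcome=S: state=CLOSED
  event#2 t=3ms outcome=F: state=CLOSED
  event#3 t=4ms outcome=F: state=OPEN
  event#4 t=7ms outcome=F: state=OPEN
  event#5 t=8ms outcome=S: state=OPEN
  event#6 t=11ms outcome=S: state=CLOSED
  event#7 t=15ms outcome=S: state=CLOSED
  event#8 t=16ms outcome=S: state=CLOSED
  event#9 t=20ms outcome=F: state=CLOSED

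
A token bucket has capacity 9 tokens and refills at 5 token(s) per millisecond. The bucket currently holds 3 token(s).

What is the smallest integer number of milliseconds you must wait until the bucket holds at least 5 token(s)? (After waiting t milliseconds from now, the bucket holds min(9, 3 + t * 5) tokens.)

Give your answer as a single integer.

Need 3 + t * 5 >= 5, so t >= 2/5.
Smallest integer t = ceil(2/5) = 1.

Answer: 1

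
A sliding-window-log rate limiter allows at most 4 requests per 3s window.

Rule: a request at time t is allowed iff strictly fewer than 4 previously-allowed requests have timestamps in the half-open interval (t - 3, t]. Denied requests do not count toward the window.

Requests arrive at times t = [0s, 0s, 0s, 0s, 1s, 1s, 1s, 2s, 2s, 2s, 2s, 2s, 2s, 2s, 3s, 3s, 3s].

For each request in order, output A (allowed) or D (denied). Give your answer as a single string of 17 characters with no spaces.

Tracking allowed requests in the window:
  req#1 t=0s: ALLOW
  req#2 t=0s: ALLOW
  req#3 t=0s: ALLOW
  req#4 t=0s: ALLOW
  req#5 t=1s: DENY
  req#6 t=1s: DENY
  req#7 t=1s: DENY
  req#8 t=2s: DENY
  req#9 t=2s: DENY
  req#10 t=2s: DENY
  req#11 t=2s: DENY
  req#12 t=2s: DENY
  req#13 t=2s: DENY
  req#14 t=2s: DENY
  req#15 t=3s: ALLOW
  req#16 t=3s: ALLOW
  req#17 t=3s: ALLOW

Answer: AAAADDDDDDDDDDAAA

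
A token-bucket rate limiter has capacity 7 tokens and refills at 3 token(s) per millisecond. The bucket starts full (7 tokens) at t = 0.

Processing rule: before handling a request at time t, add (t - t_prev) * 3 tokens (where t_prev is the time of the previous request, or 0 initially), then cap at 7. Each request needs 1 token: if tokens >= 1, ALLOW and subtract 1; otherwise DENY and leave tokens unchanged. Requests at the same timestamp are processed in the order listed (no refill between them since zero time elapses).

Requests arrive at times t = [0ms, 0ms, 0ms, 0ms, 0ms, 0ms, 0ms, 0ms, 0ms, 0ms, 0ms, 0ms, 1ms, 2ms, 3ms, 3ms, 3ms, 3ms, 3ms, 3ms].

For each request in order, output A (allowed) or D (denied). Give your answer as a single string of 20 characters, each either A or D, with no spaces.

Simulating step by step:
  req#1 t=0ms: ALLOW
  req#2 t=0ms: ALLOW
  req#3 t=0ms: ALLOW
  req#4 t=0ms: ALLOW
  req#5 t=0ms: ALLOW
  req#6 t=0ms: ALLOW
  req#7 t=0ms: ALLOW
  req#8 t=0ms: DENY
  req#9 t=0ms: DENY
  req#10 t=0ms: DENY
  req#11 t=0ms: DENY
  req#12 t=0ms: DENY
  req#13 t=1ms: ALLOW
  req#14 t=2ms: ALLOW
  req#15 t=3ms: ALLOW
  req#16 t=3ms: ALLOW
  req#17 t=3ms: ALLOW
  req#18 t=3ms: ALLOW
  req#19 t=3ms: ALLOW
  req#20 t=3ms: ALLOW

Answer: AAAAAAADDDDDAAAAAAAA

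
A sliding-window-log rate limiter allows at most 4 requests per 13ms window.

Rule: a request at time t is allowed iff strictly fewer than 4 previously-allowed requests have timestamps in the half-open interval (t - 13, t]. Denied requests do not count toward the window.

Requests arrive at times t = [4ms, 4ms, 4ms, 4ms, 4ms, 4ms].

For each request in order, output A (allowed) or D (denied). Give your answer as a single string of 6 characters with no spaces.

Answer: AAAADD

Derivation:
Tracking allowed requests in the window:
  req#1 t=4ms: ALLOW
  req#2 t=4ms: ALLOW
  req#3 t=4ms: ALLOW
  req#4 t=4ms: ALLOW
  req#5 t=4ms: DENY
  req#6 t=4ms: DENY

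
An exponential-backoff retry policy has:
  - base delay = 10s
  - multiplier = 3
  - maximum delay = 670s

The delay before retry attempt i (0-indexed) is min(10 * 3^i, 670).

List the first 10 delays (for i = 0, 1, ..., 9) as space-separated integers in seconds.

Computing each delay:
  i=0: min(10*3^0, 670) = 10
  i=1: min(10*3^1, 670) = 30
  i=2: min(10*3^2, 670) = 90
  i=3: min(10*3^3, 670) = 270
  i=4: min(10*3^4, 670) = 670
  i=5: min(10*3^5, 670) = 670
  i=6: min(10*3^6, 670) = 670
  i=7: min(10*3^7, 670) = 670
  i=8: min(10*3^8, 670) = 670
  i=9: min(10*3^9, 670) = 670

Answer: 10 30 90 270 670 670 670 670 670 670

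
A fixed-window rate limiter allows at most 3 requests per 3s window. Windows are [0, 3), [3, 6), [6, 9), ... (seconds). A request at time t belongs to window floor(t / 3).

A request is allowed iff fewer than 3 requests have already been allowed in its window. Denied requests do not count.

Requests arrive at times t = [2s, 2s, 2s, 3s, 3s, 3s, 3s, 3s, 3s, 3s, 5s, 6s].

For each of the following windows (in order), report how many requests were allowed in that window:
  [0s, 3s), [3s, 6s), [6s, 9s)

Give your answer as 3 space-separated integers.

Answer: 3 3 1

Derivation:
Processing requests:
  req#1 t=2s (window 0): ALLOW
  req#2 t=2s (window 0): ALLOW
  req#3 t=2s (window 0): ALLOW
  req#4 t=3s (window 1): ALLOW
  req#5 t=3s (window 1): ALLOW
  req#6 t=3s (window 1): ALLOW
  req#7 t=3s (window 1): DENY
  req#8 t=3s (window 1): DENY
  req#9 t=3s (window 1): DENY
  req#10 t=3s (window 1): DENY
  req#11 t=5s (window 1): DENY
  req#12 t=6s (window 2): ALLOW

Allowed counts by window: 3 3 1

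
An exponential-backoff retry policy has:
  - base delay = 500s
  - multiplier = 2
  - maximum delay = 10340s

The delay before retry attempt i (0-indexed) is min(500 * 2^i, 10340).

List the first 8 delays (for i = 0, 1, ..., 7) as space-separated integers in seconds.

Answer: 500 1000 2000 4000 8000 10340 10340 10340

Derivation:
Computing each delay:
  i=0: min(500*2^0, 10340) = 500
  i=1: min(500*2^1, 10340) = 1000
  i=2: min(500*2^2, 10340) = 2000
  i=3: min(500*2^3, 10340) = 4000
  i=4: min(500*2^4, 10340) = 8000
  i=5: min(500*2^5, 10340) = 10340
  i=6: min(500*2^6, 10340) = 10340
  i=7: min(500*2^7, 10340) = 10340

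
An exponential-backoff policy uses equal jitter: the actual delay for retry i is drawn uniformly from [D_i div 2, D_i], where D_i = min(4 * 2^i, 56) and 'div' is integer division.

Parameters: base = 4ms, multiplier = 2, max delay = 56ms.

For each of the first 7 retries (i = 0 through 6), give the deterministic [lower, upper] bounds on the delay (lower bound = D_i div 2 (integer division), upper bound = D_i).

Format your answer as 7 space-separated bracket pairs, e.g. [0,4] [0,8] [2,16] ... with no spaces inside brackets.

Answer: [2,4] [4,8] [8,16] [16,32] [28,56] [28,56] [28,56]

Derivation:
Computing bounds per retry:
  i=0: D_i=min(4*2^0,56)=4, bounds=[2,4]
  i=1: D_i=min(4*2^1,56)=8, bounds=[4,8]
  i=2: D_i=min(4*2^2,56)=16, bounds=[8,16]
  i=3: D_i=min(4*2^3,56)=32, bounds=[16,32]
  i=4: D_i=min(4*2^4,56)=56, bounds=[28,56]
  i=5: D_i=min(4*2^5,56)=56, bounds=[28,56]
  i=6: D_i=min(4*2^6,56)=56, bounds=[28,56]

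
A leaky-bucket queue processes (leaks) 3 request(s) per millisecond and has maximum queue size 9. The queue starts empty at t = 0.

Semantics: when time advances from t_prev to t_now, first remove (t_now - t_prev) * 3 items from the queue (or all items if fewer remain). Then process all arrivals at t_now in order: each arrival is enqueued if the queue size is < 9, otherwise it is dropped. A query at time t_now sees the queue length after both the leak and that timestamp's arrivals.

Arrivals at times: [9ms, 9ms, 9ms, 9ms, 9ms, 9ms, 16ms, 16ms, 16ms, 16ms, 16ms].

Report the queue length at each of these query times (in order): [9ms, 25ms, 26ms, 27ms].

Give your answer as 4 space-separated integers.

Queue lengths at query times:
  query t=9ms: backlog = 6
  query t=25ms: backlog = 0
  query t=26ms: backlog = 0
  query t=27ms: backlog = 0

Answer: 6 0 0 0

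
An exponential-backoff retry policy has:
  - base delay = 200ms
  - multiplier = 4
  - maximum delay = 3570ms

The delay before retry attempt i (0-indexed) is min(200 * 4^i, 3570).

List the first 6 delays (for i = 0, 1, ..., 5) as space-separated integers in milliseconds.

Answer: 200 800 3200 3570 3570 3570

Derivation:
Computing each delay:
  i=0: min(200*4^0, 3570) = 200
  i=1: min(200*4^1, 3570) = 800
  i=2: min(200*4^2, 3570) = 3200
  i=3: min(200*4^3, 3570) = 3570
  i=4: min(200*4^4, 3570) = 3570
  i=5: min(200*4^5, 3570) = 3570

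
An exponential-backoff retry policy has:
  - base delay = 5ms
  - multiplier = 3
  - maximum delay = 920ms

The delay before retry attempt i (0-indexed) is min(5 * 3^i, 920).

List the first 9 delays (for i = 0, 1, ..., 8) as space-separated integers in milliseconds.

Computing each delay:
  i=0: min(5*3^0, 920) = 5
  i=1: min(5*3^1, 920) = 15
  i=2: min(5*3^2, 920) = 45
  i=3: min(5*3^3, 920) = 135
  i=4: min(5*3^4, 920) = 405
  i=5: min(5*3^5, 920) = 920
  i=6: min(5*3^6, 920) = 920
  i=7: min(5*3^7, 920) = 920
  i=8: min(5*3^8, 920) = 920

Answer: 5 15 45 135 405 920 920 920 920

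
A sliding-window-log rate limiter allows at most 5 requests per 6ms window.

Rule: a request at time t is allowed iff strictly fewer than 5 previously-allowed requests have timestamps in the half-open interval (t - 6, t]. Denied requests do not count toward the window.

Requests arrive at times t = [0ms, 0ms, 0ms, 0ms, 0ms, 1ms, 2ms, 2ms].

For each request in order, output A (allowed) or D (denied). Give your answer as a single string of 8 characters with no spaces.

Answer: AAAAADDD

Derivation:
Tracking allowed requests in the window:
  req#1 t=0ms: ALLOW
  req#2 t=0ms: ALLOW
  req#3 t=0ms: ALLOW
  req#4 t=0ms: ALLOW
  req#5 t=0ms: ALLOW
  req#6 t=1ms: DENY
  req#7 t=2ms: DENY
  req#8 t=2ms: DENY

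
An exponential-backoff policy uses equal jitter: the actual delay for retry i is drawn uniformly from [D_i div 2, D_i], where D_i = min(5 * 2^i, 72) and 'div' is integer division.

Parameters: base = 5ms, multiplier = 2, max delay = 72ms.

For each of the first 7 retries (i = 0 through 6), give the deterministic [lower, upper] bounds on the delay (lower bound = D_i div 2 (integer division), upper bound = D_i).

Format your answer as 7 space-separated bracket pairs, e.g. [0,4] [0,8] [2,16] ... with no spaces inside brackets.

Answer: [2,5] [5,10] [10,20] [20,40] [36,72] [36,72] [36,72]

Derivation:
Computing bounds per retry:
  i=0: D_i=min(5*2^0,72)=5, bounds=[2,5]
  i=1: D_i=min(5*2^1,72)=10, bounds=[5,10]
  i=2: D_i=min(5*2^2,72)=20, bounds=[10,20]
  i=3: D_i=min(5*2^3,72)=40, bounds=[20,40]
  i=4: D_i=min(5*2^4,72)=72, bounds=[36,72]
  i=5: D_i=min(5*2^5,72)=72, bounds=[36,72]
  i=6: D_i=min(5*2^6,72)=72, bounds=[36,72]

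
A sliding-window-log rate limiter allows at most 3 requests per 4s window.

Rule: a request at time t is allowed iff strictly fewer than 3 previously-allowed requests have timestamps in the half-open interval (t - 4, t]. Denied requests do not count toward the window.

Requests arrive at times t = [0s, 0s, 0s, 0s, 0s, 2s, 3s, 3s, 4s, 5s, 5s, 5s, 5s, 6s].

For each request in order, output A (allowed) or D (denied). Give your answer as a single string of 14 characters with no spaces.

Tracking allowed requests in the window:
  req#1 t=0s: ALLOW
  req#2 t=0s: ALLOW
  req#3 t=0s: ALLOW
  req#4 t=0s: DENY
  req#5 t=0s: DENY
  req#6 t=2s: DENY
  req#7 t=3s: DENY
  req#8 t=3s: DENY
  req#9 t=4s: ALLOW
  req#10 t=5s: ALLOW
  req#11 t=5s: ALLOW
  req#12 t=5s: DENY
  req#13 t=5s: DENY
  req#14 t=6s: DENY

Answer: AAADDDDDAAADDD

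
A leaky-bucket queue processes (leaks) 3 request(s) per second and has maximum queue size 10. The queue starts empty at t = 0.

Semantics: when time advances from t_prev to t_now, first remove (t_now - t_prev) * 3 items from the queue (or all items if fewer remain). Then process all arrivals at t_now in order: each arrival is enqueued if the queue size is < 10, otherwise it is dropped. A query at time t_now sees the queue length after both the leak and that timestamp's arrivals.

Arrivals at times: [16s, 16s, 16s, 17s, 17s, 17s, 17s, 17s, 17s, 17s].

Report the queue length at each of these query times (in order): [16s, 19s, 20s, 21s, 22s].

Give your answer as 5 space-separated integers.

Answer: 3 1 0 0 0

Derivation:
Queue lengths at query times:
  query t=16s: backlog = 3
  query t=19s: backlog = 1
  query t=20s: backlog = 0
  query t=21s: backlog = 0
  query t=22s: backlog = 0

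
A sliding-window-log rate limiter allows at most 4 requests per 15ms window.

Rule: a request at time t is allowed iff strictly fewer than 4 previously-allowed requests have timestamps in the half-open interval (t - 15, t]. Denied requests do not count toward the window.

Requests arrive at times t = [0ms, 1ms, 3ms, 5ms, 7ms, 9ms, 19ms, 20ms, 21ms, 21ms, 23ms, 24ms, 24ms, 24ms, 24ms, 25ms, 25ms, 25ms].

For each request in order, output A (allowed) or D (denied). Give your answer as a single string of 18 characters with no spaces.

Answer: AAAADDAAAADDDDDDDD

Derivation:
Tracking allowed requests in the window:
  req#1 t=0ms: ALLOW
  req#2 t=1ms: ALLOW
  req#3 t=3ms: ALLOW
  req#4 t=5ms: ALLOW
  req#5 t=7ms: DENY
  req#6 t=9ms: DENY
  req#7 t=19ms: ALLOW
  req#8 t=20ms: ALLOW
  req#9 t=21ms: ALLOW
  req#10 t=21ms: ALLOW
  req#11 t=23ms: DENY
  req#12 t=24ms: DENY
  req#13 t=24ms: DENY
  req#14 t=24ms: DENY
  req#15 t=24ms: DENY
  req#16 t=25ms: DENY
  req#17 t=25ms: DENY
  req#18 t=25ms: DENY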